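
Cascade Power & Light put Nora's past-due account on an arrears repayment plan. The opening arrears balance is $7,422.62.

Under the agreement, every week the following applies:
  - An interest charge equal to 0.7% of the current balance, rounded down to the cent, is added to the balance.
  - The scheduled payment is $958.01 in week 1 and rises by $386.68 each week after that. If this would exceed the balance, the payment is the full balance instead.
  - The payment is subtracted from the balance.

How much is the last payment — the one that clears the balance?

# | Opening | Interest | Payment | End bal
1 | $7,422.62 | $51.95 | $958.01 | $6,516.56
2 | $6,516.56 | $45.61 | $1,344.69 | $5,217.48
3 | $5,217.48 | $36.52 | $1,731.37 | $3,522.63
4 | $3,522.63 | $24.65 | $2,118.05 | $1,429.23
5 | $1,429.23 | $10.00 | $1,439.23 | $0.00

$1,439.23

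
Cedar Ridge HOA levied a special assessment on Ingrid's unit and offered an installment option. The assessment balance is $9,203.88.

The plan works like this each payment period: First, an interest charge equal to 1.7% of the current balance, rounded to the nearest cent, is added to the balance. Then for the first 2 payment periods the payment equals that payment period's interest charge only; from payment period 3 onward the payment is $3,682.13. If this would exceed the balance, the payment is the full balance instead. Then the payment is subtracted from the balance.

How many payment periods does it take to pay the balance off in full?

5

Payment period 1: opening $9,203.88; interest $156.47 → $9,360.35; payment $156.47; balance $9,203.88
Payment period 2: opening $9,203.88; interest $156.47 → $9,360.35; payment $156.47; balance $9,203.88
Payment period 3: opening $9,203.88; interest $156.47 → $9,360.35; payment $3,682.13; balance $5,678.22
Payment period 4: opening $5,678.22; interest $96.53 → $5,774.75; payment $3,682.13; balance $2,092.62
Payment period 5: opening $2,092.62; interest $35.57 → $2,128.19; payment $2,128.19; balance $0.00
Balance reaches $0.00 in payment period 5.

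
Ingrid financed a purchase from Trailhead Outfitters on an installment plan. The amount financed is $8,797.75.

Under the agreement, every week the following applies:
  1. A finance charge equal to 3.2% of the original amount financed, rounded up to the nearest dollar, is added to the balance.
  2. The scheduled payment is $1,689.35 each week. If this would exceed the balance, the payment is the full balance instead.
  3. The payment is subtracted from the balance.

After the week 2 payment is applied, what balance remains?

$5,983.05

# | Opening | Interest | Payment | End bal
1 | $8,797.75 | $282.00 | $1,689.35 | $7,390.40
2 | $7,390.40 | $282.00 | $1,689.35 | $5,983.05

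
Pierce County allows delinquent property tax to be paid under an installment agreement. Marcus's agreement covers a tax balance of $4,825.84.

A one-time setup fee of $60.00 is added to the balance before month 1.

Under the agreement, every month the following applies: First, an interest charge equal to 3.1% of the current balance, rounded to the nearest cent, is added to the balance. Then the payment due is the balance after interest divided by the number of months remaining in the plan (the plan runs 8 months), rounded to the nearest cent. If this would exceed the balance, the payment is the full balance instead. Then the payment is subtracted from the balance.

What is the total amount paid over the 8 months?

Month 1: $4,885.84 +$151.46 interest = $5,037.30; pay $629.66 → $4,407.64
Month 2: $4,407.64 +$136.64 interest = $4,544.28; pay $649.18 → $3,895.10
Month 3: $3,895.10 +$120.75 interest = $4,015.85; pay $669.31 → $3,346.54
Month 4: $3,346.54 +$103.74 interest = $3,450.28; pay $690.06 → $2,760.22
Month 5: $2,760.22 +$85.57 interest = $2,845.79; pay $711.45 → $2,134.34
Month 6: $2,134.34 +$66.16 interest = $2,200.50; pay $733.50 → $1,467.00
Month 7: $1,467.00 +$45.48 interest = $1,512.48; pay $756.24 → $756.24
Month 8: $756.24 +$23.44 interest = $779.68; pay $779.68 → $0.00
Total paid: $5,619.08

$5,619.08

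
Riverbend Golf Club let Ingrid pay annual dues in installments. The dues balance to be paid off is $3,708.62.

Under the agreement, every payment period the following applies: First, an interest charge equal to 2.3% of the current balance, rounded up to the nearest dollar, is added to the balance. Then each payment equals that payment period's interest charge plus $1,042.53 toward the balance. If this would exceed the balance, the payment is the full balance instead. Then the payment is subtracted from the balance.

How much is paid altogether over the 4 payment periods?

$3,908.62

Payment period 1: opening $3,708.62; interest $86.00 → $3,794.62; payment $1,128.53; balance $2,666.09
Payment period 2: opening $2,666.09; interest $62.00 → $2,728.09; payment $1,104.53; balance $1,623.56
Payment period 3: opening $1,623.56; interest $38.00 → $1,661.56; payment $1,080.53; balance $581.03
Payment period 4: opening $581.03; interest $14.00 → $595.03; payment $595.03; balance $0.00
Total paid: $3,908.62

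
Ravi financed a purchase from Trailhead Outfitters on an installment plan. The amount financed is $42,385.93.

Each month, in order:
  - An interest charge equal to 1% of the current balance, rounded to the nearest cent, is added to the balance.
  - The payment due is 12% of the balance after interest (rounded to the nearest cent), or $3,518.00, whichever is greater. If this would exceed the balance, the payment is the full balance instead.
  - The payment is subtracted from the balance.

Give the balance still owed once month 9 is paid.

$9,854.66

Month 1: opening $42,385.93; interest $423.86 → $42,809.79; payment $5,137.17; balance $37,672.62
Month 2: opening $37,672.62; interest $376.73 → $38,049.35; payment $4,565.92; balance $33,483.43
Month 3: opening $33,483.43; interest $334.83 → $33,818.26; payment $4,058.19; balance $29,760.07
Month 4: opening $29,760.07; interest $297.60 → $30,057.67; payment $3,606.92; balance $26,450.75
Month 5: opening $26,450.75; interest $264.51 → $26,715.26; payment $3,518.00; balance $23,197.26
Month 6: opening $23,197.26; interest $231.97 → $23,429.23; payment $3,518.00; balance $19,911.23
Month 7: opening $19,911.23; interest $199.11 → $20,110.34; payment $3,518.00; balance $16,592.34
Month 8: opening $16,592.34; interest $165.92 → $16,758.26; payment $3,518.00; balance $13,240.26
Month 9: opening $13,240.26; interest $132.40 → $13,372.66; payment $3,518.00; balance $9,854.66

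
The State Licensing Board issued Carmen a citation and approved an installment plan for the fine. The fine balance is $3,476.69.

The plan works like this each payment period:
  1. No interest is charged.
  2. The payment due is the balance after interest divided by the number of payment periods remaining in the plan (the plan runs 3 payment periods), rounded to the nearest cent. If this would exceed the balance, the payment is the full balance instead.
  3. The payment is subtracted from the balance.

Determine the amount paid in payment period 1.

$1,158.90

Payment period 1: $3,476.69 − $1,158.90 → $2,317.79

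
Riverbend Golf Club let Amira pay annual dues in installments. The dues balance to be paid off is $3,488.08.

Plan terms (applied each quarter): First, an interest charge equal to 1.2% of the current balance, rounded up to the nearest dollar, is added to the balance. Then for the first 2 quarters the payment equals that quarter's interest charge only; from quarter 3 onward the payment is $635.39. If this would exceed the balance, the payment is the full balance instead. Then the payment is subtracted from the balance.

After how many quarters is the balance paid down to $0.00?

# | Opening | Interest | Payment | End bal
1 | $3,488.08 | $42.00 | $42.00 | $3,488.08
2 | $3,488.08 | $42.00 | $42.00 | $3,488.08
3 | $3,488.08 | $42.00 | $635.39 | $2,894.69
4 | $2,894.69 | $35.00 | $635.39 | $2,294.30
5 | $2,294.30 | $28.00 | $635.39 | $1,686.91
6 | $1,686.91 | $21.00 | $635.39 | $1,072.52
7 | $1,072.52 | $13.00 | $635.39 | $450.13
8 | $450.13 | $6.00 | $456.13 | $0.00
Balance reaches $0.00 in quarter 8.

8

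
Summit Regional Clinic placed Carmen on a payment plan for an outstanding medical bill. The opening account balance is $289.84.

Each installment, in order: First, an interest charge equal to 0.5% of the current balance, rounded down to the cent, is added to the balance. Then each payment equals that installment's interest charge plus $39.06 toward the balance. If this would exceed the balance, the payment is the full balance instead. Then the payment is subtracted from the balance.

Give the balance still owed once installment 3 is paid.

$172.66

Installment 1: $289.84 +$1.44 interest = $291.28; pay $40.50 → $250.78
Installment 2: $250.78 +$1.25 interest = $252.03; pay $40.31 → $211.72
Installment 3: $211.72 +$1.05 interest = $212.77; pay $40.11 → $172.66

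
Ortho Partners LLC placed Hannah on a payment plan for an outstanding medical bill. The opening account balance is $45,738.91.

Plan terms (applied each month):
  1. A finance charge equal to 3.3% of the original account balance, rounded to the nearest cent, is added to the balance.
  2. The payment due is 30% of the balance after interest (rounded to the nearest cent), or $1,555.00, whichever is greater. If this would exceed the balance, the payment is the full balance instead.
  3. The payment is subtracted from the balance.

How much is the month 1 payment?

Month 1: opening $45,738.91; interest $1,509.38 → $47,248.29; payment $14,174.49; balance $33,073.80

$14,174.49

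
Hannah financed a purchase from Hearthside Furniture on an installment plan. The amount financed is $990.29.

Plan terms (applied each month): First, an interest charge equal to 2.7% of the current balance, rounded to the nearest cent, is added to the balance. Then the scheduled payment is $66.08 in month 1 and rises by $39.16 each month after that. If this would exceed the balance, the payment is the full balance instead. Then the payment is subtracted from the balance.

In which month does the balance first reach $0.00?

Month 1: $990.29 +$26.74 interest = $1,017.03; pay $66.08 → $950.95
Month 2: $950.95 +$25.68 interest = $976.63; pay $105.24 → $871.39
Month 3: $871.39 +$23.53 interest = $894.92; pay $144.40 → $750.52
Month 4: $750.52 +$20.26 interest = $770.78; pay $183.56 → $587.22
Month 5: $587.22 +$15.85 interest = $603.07; pay $222.72 → $380.35
Month 6: $380.35 +$10.27 interest = $390.62; pay $261.88 → $128.74
Month 7: $128.74 +$3.48 interest = $132.22; pay $132.22 → $0.00
Balance reaches $0.00 in month 7.

7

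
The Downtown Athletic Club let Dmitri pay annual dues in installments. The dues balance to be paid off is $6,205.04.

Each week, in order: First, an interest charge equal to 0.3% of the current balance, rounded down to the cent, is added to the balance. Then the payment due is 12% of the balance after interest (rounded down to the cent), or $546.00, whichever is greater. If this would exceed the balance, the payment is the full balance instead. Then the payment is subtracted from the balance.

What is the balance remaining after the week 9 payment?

Week 1: $6,205.04 +$18.61 interest = $6,223.65; pay $746.83 → $5,476.82
Week 2: $5,476.82 +$16.43 interest = $5,493.25; pay $659.19 → $4,834.06
Week 3: $4,834.06 +$14.50 interest = $4,848.56; pay $581.82 → $4,266.74
Week 4: $4,266.74 +$12.80 interest = $4,279.54; pay $546.00 → $3,733.54
Week 5: $3,733.54 +$11.20 interest = $3,744.74; pay $546.00 → $3,198.74
Week 6: $3,198.74 +$9.59 interest = $3,208.33; pay $546.00 → $2,662.33
Week 7: $2,662.33 +$7.98 interest = $2,670.31; pay $546.00 → $2,124.31
Week 8: $2,124.31 +$6.37 interest = $2,130.68; pay $546.00 → $1,584.68
Week 9: $1,584.68 +$4.75 interest = $1,589.43; pay $546.00 → $1,043.43

$1,043.43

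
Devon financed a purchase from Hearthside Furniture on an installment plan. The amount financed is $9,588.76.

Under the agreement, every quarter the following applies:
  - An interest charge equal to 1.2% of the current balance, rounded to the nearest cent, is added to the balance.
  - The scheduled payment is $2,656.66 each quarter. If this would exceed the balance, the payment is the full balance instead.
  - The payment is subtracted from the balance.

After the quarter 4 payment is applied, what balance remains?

$0.00

Quarter 1: $9,588.76 +$115.07 interest = $9,703.83; pay $2,656.66 → $7,047.17
Quarter 2: $7,047.17 +$84.57 interest = $7,131.74; pay $2,656.66 → $4,475.08
Quarter 3: $4,475.08 +$53.70 interest = $4,528.78; pay $2,656.66 → $1,872.12
Quarter 4: $1,872.12 +$22.47 interest = $1,894.59; pay $1,894.59 → $0.00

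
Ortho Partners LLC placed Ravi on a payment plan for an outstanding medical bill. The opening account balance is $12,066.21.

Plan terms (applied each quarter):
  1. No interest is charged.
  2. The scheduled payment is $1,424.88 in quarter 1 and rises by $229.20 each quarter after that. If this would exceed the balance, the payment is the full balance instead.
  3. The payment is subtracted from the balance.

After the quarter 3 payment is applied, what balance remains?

Quarter 1: $12,066.21 − $1,424.88 → $10,641.33
Quarter 2: $10,641.33 − $1,654.08 → $8,987.25
Quarter 3: $8,987.25 − $1,883.28 → $7,103.97

$7,103.97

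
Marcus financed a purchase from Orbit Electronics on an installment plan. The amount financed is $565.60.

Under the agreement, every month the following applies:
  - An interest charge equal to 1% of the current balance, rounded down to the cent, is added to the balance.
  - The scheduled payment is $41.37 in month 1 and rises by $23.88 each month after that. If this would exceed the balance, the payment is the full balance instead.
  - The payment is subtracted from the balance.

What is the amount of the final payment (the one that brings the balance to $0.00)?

$143.61

# | Opening | Interest | Payment | End bal
1 | $565.60 | $5.65 | $41.37 | $529.88
2 | $529.88 | $5.29 | $65.25 | $469.92
3 | $469.92 | $4.69 | $89.13 | $385.48
4 | $385.48 | $3.85 | $113.01 | $276.32
5 | $276.32 | $2.76 | $136.89 | $142.19
6 | $142.19 | $1.42 | $143.61 | $0.00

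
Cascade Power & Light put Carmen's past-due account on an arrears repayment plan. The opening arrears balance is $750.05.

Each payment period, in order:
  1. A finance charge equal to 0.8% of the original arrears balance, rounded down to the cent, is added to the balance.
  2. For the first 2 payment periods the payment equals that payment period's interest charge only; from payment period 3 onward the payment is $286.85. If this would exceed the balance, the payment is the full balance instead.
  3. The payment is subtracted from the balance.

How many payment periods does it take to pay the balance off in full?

Payment period 1: opening $750.05; interest $6.00 → $756.05; payment $6.00; balance $750.05
Payment period 2: opening $750.05; interest $6.00 → $756.05; payment $6.00; balance $750.05
Payment period 3: opening $750.05; interest $6.00 → $756.05; payment $286.85; balance $469.20
Payment period 4: opening $469.20; interest $6.00 → $475.20; payment $286.85; balance $188.35
Payment period 5: opening $188.35; interest $6.00 → $194.35; payment $194.35; balance $0.00
Balance reaches $0.00 in payment period 5.

5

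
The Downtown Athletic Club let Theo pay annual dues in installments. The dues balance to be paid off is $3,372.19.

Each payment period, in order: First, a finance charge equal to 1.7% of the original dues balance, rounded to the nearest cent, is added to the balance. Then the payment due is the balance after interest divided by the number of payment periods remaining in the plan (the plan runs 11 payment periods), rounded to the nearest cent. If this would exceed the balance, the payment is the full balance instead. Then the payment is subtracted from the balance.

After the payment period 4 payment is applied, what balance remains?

Payment period 1: $3,372.19 +$57.33 interest = $3,429.52; pay $311.77 → $3,117.75
Payment period 2: $3,117.75 +$57.33 interest = $3,175.08; pay $317.51 → $2,857.57
Payment period 3: $2,857.57 +$57.33 interest = $2,914.90; pay $323.88 → $2,591.02
Payment period 4: $2,591.02 +$57.33 interest = $2,648.35; pay $331.04 → $2,317.31

$2,317.31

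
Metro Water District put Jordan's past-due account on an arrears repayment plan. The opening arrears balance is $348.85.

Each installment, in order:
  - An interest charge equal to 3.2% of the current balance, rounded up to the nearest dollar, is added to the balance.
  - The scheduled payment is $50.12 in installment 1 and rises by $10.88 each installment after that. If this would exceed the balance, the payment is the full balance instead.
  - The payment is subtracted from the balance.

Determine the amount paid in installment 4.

$82.76

# | Opening | Interest | Payment | End bal
1 | $348.85 | $12.00 | $50.12 | $310.73
2 | $310.73 | $10.00 | $61.00 | $259.73
3 | $259.73 | $9.00 | $71.88 | $196.85
4 | $196.85 | $7.00 | $82.76 | $121.09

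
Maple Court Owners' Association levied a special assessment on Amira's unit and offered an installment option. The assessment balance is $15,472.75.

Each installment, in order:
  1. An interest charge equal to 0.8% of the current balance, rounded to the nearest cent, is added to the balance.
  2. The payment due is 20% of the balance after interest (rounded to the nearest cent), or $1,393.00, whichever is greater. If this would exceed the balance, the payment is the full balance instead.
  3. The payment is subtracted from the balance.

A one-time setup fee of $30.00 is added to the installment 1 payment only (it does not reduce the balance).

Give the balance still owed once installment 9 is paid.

Installment 1: opening $15,472.75; interest $123.78 → $15,596.53; payment $3,119.31 (+ $30.00 fee); balance $12,477.22
Installment 2: opening $12,477.22; interest $99.82 → $12,577.04; payment $2,515.41; balance $10,061.63
Installment 3: opening $10,061.63; interest $80.49 → $10,142.12; payment $2,028.42; balance $8,113.70
Installment 4: opening $8,113.70; interest $64.91 → $8,178.61; payment $1,635.72; balance $6,542.89
Installment 5: opening $6,542.89; interest $52.34 → $6,595.23; payment $1,393.00; balance $5,202.23
Installment 6: opening $5,202.23; interest $41.62 → $5,243.85; payment $1,393.00; balance $3,850.85
Installment 7: opening $3,850.85; interest $30.81 → $3,881.66; payment $1,393.00; balance $2,488.66
Installment 8: opening $2,488.66; interest $19.91 → $2,508.57; payment $1,393.00; balance $1,115.57
Installment 9: opening $1,115.57; interest $8.92 → $1,124.49; payment $1,124.49; balance $0.00

$0.00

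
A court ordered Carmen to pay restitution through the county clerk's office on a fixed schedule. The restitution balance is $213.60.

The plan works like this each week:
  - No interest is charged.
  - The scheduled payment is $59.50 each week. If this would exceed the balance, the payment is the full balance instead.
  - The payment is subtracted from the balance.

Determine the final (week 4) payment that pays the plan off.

$35.10

Week 1: opening $213.60; payment $59.50; balance $154.10
Week 2: opening $154.10; payment $59.50; balance $94.60
Week 3: opening $94.60; payment $59.50; balance $35.10
Week 4: opening $35.10; payment $35.10; balance $0.00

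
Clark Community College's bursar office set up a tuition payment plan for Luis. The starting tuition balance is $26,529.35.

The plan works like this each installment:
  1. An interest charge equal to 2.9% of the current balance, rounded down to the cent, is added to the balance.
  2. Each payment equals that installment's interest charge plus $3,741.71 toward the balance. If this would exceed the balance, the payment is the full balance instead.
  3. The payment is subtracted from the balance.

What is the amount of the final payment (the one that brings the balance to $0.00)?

$347.16

Installment 1: $26,529.35 +$769.35 interest = $27,298.70; pay $4,511.06 → $22,787.64
Installment 2: $22,787.64 +$660.84 interest = $23,448.48; pay $4,402.55 → $19,045.93
Installment 3: $19,045.93 +$552.33 interest = $19,598.26; pay $4,294.04 → $15,304.22
Installment 4: $15,304.22 +$443.82 interest = $15,748.04; pay $4,185.53 → $11,562.51
Installment 5: $11,562.51 +$335.31 interest = $11,897.82; pay $4,077.02 → $7,820.80
Installment 6: $7,820.80 +$226.80 interest = $8,047.60; pay $3,968.51 → $4,079.09
Installment 7: $4,079.09 +$118.29 interest = $4,197.38; pay $3,860.00 → $337.38
Installment 8: $337.38 +$9.78 interest = $347.16; pay $347.16 → $0.00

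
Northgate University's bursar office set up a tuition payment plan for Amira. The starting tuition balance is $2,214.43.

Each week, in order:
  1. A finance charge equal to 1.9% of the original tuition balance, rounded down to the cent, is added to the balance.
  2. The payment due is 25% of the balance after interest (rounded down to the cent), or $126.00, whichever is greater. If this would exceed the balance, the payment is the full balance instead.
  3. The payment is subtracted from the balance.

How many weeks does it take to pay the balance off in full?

Week 1: $2,214.43 +$42.07 interest = $2,256.50; pay $564.12 → $1,692.38
Week 2: $1,692.38 +$42.07 interest = $1,734.45; pay $433.61 → $1,300.84
Week 3: $1,300.84 +$42.07 interest = $1,342.91; pay $335.72 → $1,007.19
Week 4: $1,007.19 +$42.07 interest = $1,049.26; pay $262.31 → $786.95
Week 5: $786.95 +$42.07 interest = $829.02; pay $207.25 → $621.77
Week 6: $621.77 +$42.07 interest = $663.84; pay $165.96 → $497.88
Week 7: $497.88 +$42.07 interest = $539.95; pay $134.98 → $404.97
Week 8: $404.97 +$42.07 interest = $447.04; pay $126.00 → $321.04
Week 9: $321.04 +$42.07 interest = $363.11; pay $126.00 → $237.11
Week 10: $237.11 +$42.07 interest = $279.18; pay $126.00 → $153.18
Week 11: $153.18 +$42.07 interest = $195.25; pay $126.00 → $69.25
Week 12: $69.25 +$42.07 interest = $111.32; pay $111.32 → $0.00
Balance reaches $0.00 in week 12.

12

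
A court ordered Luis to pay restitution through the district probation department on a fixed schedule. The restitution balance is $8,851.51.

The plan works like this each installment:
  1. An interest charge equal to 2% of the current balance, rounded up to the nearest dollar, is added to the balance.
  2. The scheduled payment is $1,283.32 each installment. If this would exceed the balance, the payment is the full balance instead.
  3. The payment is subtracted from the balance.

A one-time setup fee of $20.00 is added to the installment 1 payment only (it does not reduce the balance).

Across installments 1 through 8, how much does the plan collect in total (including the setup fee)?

# | Opening | Interest | Payment | Fee | End bal
1 | $8,851.51 | $178.00 | $1,283.32 | $20.00 | $7,746.19
2 | $7,746.19 | $155.00 | $1,283.32 | — | $6,617.87
3 | $6,617.87 | $133.00 | $1,283.32 | — | $5,467.55
4 | $5,467.55 | $110.00 | $1,283.32 | — | $4,294.23
5 | $4,294.23 | $86.00 | $1,283.32 | — | $3,096.91
6 | $3,096.91 | $62.00 | $1,283.32 | — | $1,875.59
7 | $1,875.59 | $38.00 | $1,283.32 | — | $630.27
8 | $630.27 | $13.00 | $643.27 | — | $0.00
Total paid: $9,646.51

$9,646.51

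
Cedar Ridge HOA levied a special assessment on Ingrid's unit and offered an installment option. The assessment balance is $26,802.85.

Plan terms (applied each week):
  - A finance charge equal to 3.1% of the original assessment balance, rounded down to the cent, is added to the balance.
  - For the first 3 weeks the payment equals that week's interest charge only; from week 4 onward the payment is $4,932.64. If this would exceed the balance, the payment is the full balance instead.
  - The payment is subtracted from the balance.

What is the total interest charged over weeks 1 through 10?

Week 1: opening $26,802.85; interest $830.88 → $27,633.73; payment $830.88; balance $26,802.85
Week 2: opening $26,802.85; interest $830.88 → $27,633.73; payment $830.88; balance $26,802.85
Week 3: opening $26,802.85; interest $830.88 → $27,633.73; payment $830.88; balance $26,802.85
Week 4: opening $26,802.85; interest $830.88 → $27,633.73; payment $4,932.64; balance $22,701.09
Week 5: opening $22,701.09; interest $830.88 → $23,531.97; payment $4,932.64; balance $18,599.33
Week 6: opening $18,599.33; interest $830.88 → $19,430.21; payment $4,932.64; balance $14,497.57
Week 7: opening $14,497.57; interest $830.88 → $15,328.45; payment $4,932.64; balance $10,395.81
Week 8: opening $10,395.81; interest $830.88 → $11,226.69; payment $4,932.64; balance $6,294.05
Week 9: opening $6,294.05; interest $830.88 → $7,124.93; payment $4,932.64; balance $2,192.29
Week 10: opening $2,192.29; interest $830.88 → $3,023.17; payment $3,023.17; balance $0.00
Total interest: $830.88 + $830.88 + $830.88 + $830.88 + $830.88 + $830.88 + $830.88 + $830.88 + $830.88 + $830.88 = $8,308.80

$8,308.80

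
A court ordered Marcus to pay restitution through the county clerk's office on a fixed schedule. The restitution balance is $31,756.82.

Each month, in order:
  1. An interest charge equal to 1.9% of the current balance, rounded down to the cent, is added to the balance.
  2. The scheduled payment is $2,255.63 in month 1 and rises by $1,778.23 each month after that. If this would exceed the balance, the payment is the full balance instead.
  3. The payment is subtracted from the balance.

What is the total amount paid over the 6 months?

$34,208.64

Month 1: opening $31,756.82; interest $603.37 → $32,360.19; payment $2,255.63; balance $30,104.56
Month 2: opening $30,104.56; interest $571.98 → $30,676.54; payment $4,033.86; balance $26,642.68
Month 3: opening $26,642.68; interest $506.21 → $27,148.89; payment $5,812.09; balance $21,336.80
Month 4: opening $21,336.80; interest $405.39 → $21,742.19; payment $7,590.32; balance $14,151.87
Month 5: opening $14,151.87; interest $268.88 → $14,420.75; payment $9,368.55; balance $5,052.20
Month 6: opening $5,052.20; interest $95.99 → $5,148.19; payment $5,148.19; balance $0.00
Total paid: $34,208.64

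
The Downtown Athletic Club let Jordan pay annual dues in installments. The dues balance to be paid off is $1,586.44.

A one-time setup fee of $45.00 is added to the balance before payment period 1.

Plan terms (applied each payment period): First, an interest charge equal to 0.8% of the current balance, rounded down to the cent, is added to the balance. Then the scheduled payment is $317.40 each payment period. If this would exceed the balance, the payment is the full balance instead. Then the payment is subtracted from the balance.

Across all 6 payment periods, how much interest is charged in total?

$41.37

Payment period 1: opening $1,631.44; interest $13.05 → $1,644.49; payment $317.40; balance $1,327.09
Payment period 2: opening $1,327.09; interest $10.61 → $1,337.70; payment $317.40; balance $1,020.30
Payment period 3: opening $1,020.30; interest $8.16 → $1,028.46; payment $317.40; balance $711.06
Payment period 4: opening $711.06; interest $5.68 → $716.74; payment $317.40; balance $399.34
Payment period 5: opening $399.34; interest $3.19 → $402.53; payment $317.40; balance $85.13
Payment period 6: opening $85.13; interest $0.68 → $85.81; payment $85.81; balance $0.00
Total interest: $13.05 + $10.61 + $8.16 + $5.68 + $3.19 + $0.68 = $41.37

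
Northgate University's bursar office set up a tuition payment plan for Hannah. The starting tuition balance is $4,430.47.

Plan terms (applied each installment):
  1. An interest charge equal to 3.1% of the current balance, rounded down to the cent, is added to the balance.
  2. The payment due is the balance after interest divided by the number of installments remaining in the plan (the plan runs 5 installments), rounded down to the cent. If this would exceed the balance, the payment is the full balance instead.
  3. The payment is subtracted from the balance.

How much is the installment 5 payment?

$1,032.21

Installment 1: $4,430.47 +$137.34 interest = $4,567.81; pay $913.56 → $3,654.25
Installment 2: $3,654.25 +$113.28 interest = $3,767.53; pay $941.88 → $2,825.65
Installment 3: $2,825.65 +$87.59 interest = $2,913.24; pay $971.08 → $1,942.16
Installment 4: $1,942.16 +$60.20 interest = $2,002.36; pay $1,001.18 → $1,001.18
Installment 5: $1,001.18 +$31.03 interest = $1,032.21; pay $1,032.21 → $0.00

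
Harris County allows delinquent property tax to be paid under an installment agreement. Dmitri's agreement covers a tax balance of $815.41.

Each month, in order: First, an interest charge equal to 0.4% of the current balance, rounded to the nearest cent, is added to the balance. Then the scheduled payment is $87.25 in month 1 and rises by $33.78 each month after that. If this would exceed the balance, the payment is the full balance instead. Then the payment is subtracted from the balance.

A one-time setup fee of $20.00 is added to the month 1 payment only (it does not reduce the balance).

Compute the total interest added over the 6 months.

Month 1: opening $815.41; interest $3.26 → $818.67; payment $87.25 (+ $20.00 fee); balance $731.42
Month 2: opening $731.42; interest $2.93 → $734.35; payment $121.03; balance $613.32
Month 3: opening $613.32; interest $2.45 → $615.77; payment $154.81; balance $460.96
Month 4: opening $460.96; interest $1.84 → $462.80; payment $188.59; balance $274.21
Month 5: opening $274.21; interest $1.10 → $275.31; payment $222.37; balance $52.94
Month 6: opening $52.94; interest $0.21 → $53.15; payment $53.15; balance $0.00
Total interest: $3.26 + $2.93 + $2.45 + $1.84 + $1.10 + $0.21 = $11.79

$11.79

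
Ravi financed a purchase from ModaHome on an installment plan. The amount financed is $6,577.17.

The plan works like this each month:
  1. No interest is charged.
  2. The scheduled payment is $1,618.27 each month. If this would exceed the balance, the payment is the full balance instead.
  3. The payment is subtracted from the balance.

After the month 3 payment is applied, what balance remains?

$1,722.36

Month 1: $6,577.17 − $1,618.27 → $4,958.90
Month 2: $4,958.90 − $1,618.27 → $3,340.63
Month 3: $3,340.63 − $1,618.27 → $1,722.36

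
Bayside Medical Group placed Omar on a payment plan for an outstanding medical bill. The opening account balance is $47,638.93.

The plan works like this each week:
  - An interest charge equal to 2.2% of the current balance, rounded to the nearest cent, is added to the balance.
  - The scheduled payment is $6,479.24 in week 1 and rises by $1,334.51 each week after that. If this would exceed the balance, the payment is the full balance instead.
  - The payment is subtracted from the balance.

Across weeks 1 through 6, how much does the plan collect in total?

Week 1: $47,638.93 +$1,048.06 interest = $48,686.99; pay $6,479.24 → $42,207.75
Week 2: $42,207.75 +$928.57 interest = $43,136.32; pay $7,813.75 → $35,322.57
Week 3: $35,322.57 +$777.10 interest = $36,099.67; pay $9,148.26 → $26,951.41
Week 4: $26,951.41 +$592.93 interest = $27,544.34; pay $10,482.77 → $17,061.57
Week 5: $17,061.57 +$375.35 interest = $17,436.92; pay $11,817.28 → $5,619.64
Week 6: $5,619.64 +$123.63 interest = $5,743.27; pay $5,743.27 → $0.00
Total paid: $51,484.57

$51,484.57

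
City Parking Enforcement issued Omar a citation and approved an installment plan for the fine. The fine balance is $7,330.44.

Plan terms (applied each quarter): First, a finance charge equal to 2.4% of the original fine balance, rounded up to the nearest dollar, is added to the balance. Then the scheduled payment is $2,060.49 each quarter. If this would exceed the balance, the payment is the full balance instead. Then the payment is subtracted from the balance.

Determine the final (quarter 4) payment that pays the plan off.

$1,852.97

Quarter 1: opening $7,330.44; interest $176.00 → $7,506.44; payment $2,060.49; balance $5,445.95
Quarter 2: opening $5,445.95; interest $176.00 → $5,621.95; payment $2,060.49; balance $3,561.46
Quarter 3: opening $3,561.46; interest $176.00 → $3,737.46; payment $2,060.49; balance $1,676.97
Quarter 4: opening $1,676.97; interest $176.00 → $1,852.97; payment $1,852.97; balance $0.00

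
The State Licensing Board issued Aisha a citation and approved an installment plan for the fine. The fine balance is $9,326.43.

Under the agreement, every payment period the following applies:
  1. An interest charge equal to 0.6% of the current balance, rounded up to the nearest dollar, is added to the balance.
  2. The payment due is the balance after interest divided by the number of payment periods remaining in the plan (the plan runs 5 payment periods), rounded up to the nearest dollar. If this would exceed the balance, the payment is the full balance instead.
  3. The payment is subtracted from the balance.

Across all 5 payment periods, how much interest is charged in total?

$171.00

Payment period 1: $9,326.43 +$56.00 interest = $9,382.43; pay $1,877.00 → $7,505.43
Payment period 2: $7,505.43 +$46.00 interest = $7,551.43; pay $1,888.00 → $5,663.43
Payment period 3: $5,663.43 +$34.00 interest = $5,697.43; pay $1,900.00 → $3,797.43
Payment period 4: $3,797.43 +$23.00 interest = $3,820.43; pay $1,911.00 → $1,909.43
Payment period 5: $1,909.43 +$12.00 interest = $1,921.43; pay $1,921.43 → $0.00
Total interest: $56.00 + $46.00 + $34.00 + $23.00 + $12.00 = $171.00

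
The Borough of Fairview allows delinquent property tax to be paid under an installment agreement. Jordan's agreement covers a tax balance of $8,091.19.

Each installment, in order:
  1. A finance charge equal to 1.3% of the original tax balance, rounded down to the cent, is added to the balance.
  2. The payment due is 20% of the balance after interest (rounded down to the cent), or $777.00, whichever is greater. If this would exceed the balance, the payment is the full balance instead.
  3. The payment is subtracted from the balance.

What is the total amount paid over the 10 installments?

Installment 1: opening $8,091.19; interest $105.18 → $8,196.37; payment $1,639.27; balance $6,557.10
Installment 2: opening $6,557.10; interest $105.18 → $6,662.28; payment $1,332.45; balance $5,329.83
Installment 3: opening $5,329.83; interest $105.18 → $5,435.01; payment $1,087.00; balance $4,348.01
Installment 4: opening $4,348.01; interest $105.18 → $4,453.19; payment $890.63; balance $3,562.56
Installment 5: opening $3,562.56; interest $105.18 → $3,667.74; payment $777.00; balance $2,890.74
Installment 6: opening $2,890.74; interest $105.18 → $2,995.92; payment $777.00; balance $2,218.92
Installment 7: opening $2,218.92; interest $105.18 → $2,324.10; payment $777.00; balance $1,547.10
Installment 8: opening $1,547.10; interest $105.18 → $1,652.28; payment $777.00; balance $875.28
Installment 9: opening $875.28; interest $105.18 → $980.46; payment $777.00; balance $203.46
Installment 10: opening $203.46; interest $105.18 → $308.64; payment $308.64; balance $0.00
Total paid: $9,142.99

$9,142.99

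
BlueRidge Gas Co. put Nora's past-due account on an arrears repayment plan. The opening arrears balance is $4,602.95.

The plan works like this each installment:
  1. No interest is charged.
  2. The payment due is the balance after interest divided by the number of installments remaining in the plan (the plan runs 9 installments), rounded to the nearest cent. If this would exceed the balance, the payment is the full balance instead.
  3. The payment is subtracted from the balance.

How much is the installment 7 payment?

$511.44

# | Opening | Payment | End bal
1 | $4,602.95 | $511.44 | $4,091.51
2 | $4,091.51 | $511.44 | $3,580.07
3 | $3,580.07 | $511.44 | $3,068.63
4 | $3,068.63 | $511.44 | $2,557.19
5 | $2,557.19 | $511.44 | $2,045.75
6 | $2,045.75 | $511.44 | $1,534.31
7 | $1,534.31 | $511.44 | $1,022.87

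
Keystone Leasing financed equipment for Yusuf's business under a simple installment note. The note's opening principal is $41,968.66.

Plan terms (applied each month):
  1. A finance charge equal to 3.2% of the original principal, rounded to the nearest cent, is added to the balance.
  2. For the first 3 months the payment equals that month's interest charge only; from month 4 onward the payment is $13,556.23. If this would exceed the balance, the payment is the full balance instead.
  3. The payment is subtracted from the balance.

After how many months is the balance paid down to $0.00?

Month 1: $41,968.66 +$1,343.00 interest = $43,311.66; pay $1,343.00 → $41,968.66
Month 2: $41,968.66 +$1,343.00 interest = $43,311.66; pay $1,343.00 → $41,968.66
Month 3: $41,968.66 +$1,343.00 interest = $43,311.66; pay $1,343.00 → $41,968.66
Month 4: $41,968.66 +$1,343.00 interest = $43,311.66; pay $13,556.23 → $29,755.43
Month 5: $29,755.43 +$1,343.00 interest = $31,098.43; pay $13,556.23 → $17,542.20
Month 6: $17,542.20 +$1,343.00 interest = $18,885.20; pay $13,556.23 → $5,328.97
Month 7: $5,328.97 +$1,343.00 interest = $6,671.97; pay $6,671.97 → $0.00
Balance reaches $0.00 in month 7.

7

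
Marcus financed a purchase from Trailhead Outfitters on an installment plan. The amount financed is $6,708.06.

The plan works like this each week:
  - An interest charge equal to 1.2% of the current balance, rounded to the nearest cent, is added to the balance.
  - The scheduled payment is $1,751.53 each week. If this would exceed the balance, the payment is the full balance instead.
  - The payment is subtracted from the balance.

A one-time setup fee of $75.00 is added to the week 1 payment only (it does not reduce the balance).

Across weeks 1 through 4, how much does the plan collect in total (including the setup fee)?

$6,983.76

Week 1: opening $6,708.06; interest $80.50 → $6,788.56; payment $1,751.53 (+ $75.00 fee); balance $5,037.03
Week 2: opening $5,037.03; interest $60.44 → $5,097.47; payment $1,751.53; balance $3,345.94
Week 3: opening $3,345.94; interest $40.15 → $3,386.09; payment $1,751.53; balance $1,634.56
Week 4: opening $1,634.56; interest $19.61 → $1,654.17; payment $1,654.17; balance $0.00
Total paid: $6,983.76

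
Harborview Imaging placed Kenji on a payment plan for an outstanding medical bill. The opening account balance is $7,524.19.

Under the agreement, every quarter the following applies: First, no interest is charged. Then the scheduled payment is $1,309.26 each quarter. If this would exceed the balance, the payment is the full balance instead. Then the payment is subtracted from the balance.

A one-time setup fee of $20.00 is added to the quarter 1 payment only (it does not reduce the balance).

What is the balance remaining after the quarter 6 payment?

$0.00

Quarter 1: opening $7,524.19; payment $1,309.26 (+ $20.00 fee); balance $6,214.93
Quarter 2: opening $6,214.93; payment $1,309.26; balance $4,905.67
Quarter 3: opening $4,905.67; payment $1,309.26; balance $3,596.41
Quarter 4: opening $3,596.41; payment $1,309.26; balance $2,287.15
Quarter 5: opening $2,287.15; payment $1,309.26; balance $977.89
Quarter 6: opening $977.89; payment $977.89; balance $0.00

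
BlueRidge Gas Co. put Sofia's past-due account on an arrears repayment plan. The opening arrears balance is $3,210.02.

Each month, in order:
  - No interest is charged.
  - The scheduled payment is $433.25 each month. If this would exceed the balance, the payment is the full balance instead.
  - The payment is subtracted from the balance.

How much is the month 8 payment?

# | Opening | Payment | End bal
1 | $3,210.02 | $433.25 | $2,776.77
2 | $2,776.77 | $433.25 | $2,343.52
3 | $2,343.52 | $433.25 | $1,910.27
4 | $1,910.27 | $433.25 | $1,477.02
5 | $1,477.02 | $433.25 | $1,043.77
6 | $1,043.77 | $433.25 | $610.52
7 | $610.52 | $433.25 | $177.27
8 | $177.27 | $177.27 | $0.00

$177.27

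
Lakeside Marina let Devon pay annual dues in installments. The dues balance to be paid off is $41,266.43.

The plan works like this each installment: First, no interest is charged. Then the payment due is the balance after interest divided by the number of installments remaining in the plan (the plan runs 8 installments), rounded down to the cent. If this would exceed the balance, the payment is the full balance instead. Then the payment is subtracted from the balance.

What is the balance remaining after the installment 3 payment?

$25,791.53

Installment 1: opening $41,266.43; payment $5,158.30; balance $36,108.13
Installment 2: opening $36,108.13; payment $5,158.30; balance $30,949.83
Installment 3: opening $30,949.83; payment $5,158.30; balance $25,791.53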